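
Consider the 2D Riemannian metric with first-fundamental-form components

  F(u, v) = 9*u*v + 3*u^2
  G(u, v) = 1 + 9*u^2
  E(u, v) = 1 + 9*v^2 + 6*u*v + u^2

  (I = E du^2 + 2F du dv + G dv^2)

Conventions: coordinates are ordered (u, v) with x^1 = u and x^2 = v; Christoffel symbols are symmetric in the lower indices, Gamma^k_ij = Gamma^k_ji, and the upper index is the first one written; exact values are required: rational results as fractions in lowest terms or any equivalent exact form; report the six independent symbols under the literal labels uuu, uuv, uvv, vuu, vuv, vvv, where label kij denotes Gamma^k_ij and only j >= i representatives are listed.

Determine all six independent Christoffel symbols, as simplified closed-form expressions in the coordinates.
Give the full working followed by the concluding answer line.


E = 1 + 9*v^2 + 6*u*v + u^2; F = 9*u*v + 3*u^2; G = 1 + 9*u^2
Gamma^k_ij = (1/2) g^{kl} (d_i g_jl + d_j g_il - d_l g_ij), with g^inv = (1/(EG-F^2)) [[G, -F], [-F, E]]
first partials: E_u = 6*v + 2*u, E_v = 18*v + 6*u, F_u = 9*v + 6*u, F_v = 9*u, G_u = 18*u, G_v = 0
D = EG - F^2 = 1 + 9*v^2 + 6*u*v + 10*u^2
expanded: Gamma^u_uu = (G E_u - 2F F_u + F E_v)/(2D), Gamma^u_uv = (G E_v - F G_u)/(2D), Gamma^u_vv = (2G F_v - G G_u - F G_v)/(2D), Gamma^v_uu = (2E F_u - E E_v - F E_u)/(2D), Gamma^v_uv = (E G_u - F E_v)/(2D), Gamma^v_vv = (E G_v - 2F F_v + F G_u)/(2D); substitute and cancel common factors

Answer: Gamma_uuu = (u + 3*v)/(10*u^2 + 6*u*v + 9*v^2 + 1), Gamma_uuv = (3*u + 9*v)/(10*u^2 + 6*u*v + 9*v^2 + 1), Gamma_uvv = 0, Gamma_vuu = 3*u/(10*u^2 + 6*u*v + 9*v^2 + 1), Gamma_vuv = 9*u/(10*u^2 + 6*u*v + 9*v^2 + 1), Gamma_vvv = 0


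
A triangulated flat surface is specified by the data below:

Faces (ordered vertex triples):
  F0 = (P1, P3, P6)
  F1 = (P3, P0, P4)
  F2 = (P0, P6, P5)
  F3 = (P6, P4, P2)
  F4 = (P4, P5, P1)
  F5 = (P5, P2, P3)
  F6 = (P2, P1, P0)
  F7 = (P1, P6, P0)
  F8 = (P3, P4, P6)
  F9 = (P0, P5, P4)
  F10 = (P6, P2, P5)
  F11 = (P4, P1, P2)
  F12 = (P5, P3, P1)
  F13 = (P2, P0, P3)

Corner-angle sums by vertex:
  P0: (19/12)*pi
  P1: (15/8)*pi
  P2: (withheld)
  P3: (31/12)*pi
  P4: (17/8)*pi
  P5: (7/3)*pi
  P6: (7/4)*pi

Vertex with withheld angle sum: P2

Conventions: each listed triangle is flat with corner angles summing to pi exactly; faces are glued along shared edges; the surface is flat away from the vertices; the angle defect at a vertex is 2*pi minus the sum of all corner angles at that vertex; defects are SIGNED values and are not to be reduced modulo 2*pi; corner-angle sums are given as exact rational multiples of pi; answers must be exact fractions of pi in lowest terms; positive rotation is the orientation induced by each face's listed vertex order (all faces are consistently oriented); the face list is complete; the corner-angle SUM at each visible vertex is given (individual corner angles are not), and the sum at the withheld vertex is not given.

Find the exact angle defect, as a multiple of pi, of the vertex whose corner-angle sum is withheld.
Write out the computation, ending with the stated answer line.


V = 7, E = 21, F = 14; chi = V - E + F = 0
Gauss-Bonnet: total defect = 2*pi*chi = 0; visible defects sum to -pi/4

Answer: defect(P2) = pi/4


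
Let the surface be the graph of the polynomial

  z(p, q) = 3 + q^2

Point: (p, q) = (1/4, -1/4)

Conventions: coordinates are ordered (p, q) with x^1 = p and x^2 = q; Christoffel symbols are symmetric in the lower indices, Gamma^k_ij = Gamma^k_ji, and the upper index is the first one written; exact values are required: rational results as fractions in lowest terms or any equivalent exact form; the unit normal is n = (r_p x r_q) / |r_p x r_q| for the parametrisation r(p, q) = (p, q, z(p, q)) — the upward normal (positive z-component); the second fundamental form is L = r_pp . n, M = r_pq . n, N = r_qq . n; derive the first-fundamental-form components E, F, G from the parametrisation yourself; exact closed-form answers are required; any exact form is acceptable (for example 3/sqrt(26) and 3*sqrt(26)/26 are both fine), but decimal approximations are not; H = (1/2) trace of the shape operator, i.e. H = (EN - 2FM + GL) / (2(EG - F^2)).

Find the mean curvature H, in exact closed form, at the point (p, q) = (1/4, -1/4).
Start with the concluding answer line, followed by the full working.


Answer: H = 8*sqrt(5)/25

z_p = 0, z_q = -1/2, z_pp = 0, z_pq = 0, z_qq = 2
E = 1, F = 0, G = 5/4; answer radicand W^2 = 5/4
unnormalised second-form numerators: l = 0, m = 0, n = 2; L = l/sqrt(5/4), and similarly M = m/sqrt(W^2), N = n/sqrt(W^2)
H = (E*n - 2*F*m + G*l) / (2*(EG - F^2)*sqrt(W^2)); E*n - 2*F*m + G*l = 2, EG - F^2 = 5/4, so H = (4/5)/sqrt(5/4)


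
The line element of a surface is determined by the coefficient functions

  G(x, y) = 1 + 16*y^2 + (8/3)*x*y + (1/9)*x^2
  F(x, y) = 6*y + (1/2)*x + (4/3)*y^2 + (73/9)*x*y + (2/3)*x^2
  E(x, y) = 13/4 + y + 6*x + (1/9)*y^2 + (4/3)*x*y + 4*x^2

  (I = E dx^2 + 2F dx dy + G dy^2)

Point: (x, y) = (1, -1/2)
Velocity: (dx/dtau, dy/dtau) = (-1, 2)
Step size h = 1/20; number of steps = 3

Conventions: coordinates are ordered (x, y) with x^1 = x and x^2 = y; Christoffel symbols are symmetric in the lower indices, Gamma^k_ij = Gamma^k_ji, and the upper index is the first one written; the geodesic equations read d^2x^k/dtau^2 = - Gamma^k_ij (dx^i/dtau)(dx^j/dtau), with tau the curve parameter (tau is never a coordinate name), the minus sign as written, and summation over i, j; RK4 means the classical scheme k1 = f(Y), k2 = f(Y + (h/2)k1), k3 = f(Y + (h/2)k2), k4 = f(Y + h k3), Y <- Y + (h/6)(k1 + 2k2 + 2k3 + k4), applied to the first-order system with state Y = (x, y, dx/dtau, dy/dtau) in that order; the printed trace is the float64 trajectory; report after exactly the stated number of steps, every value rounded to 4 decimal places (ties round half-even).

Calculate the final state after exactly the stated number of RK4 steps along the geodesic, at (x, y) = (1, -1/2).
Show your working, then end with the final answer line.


f(Y) = (dx/dtau, dy/dtau, -Gamma^x_ij Y'^i Y'^j, -Gamma^y_ij Y'^i Y'^j) with the Gammas evaluated at the stage position; h = 0.050000; intermediate values shown to 6 dp
step 0: x = 1.0000, y = -0.5000, dx/dtau = -1.0000, dy/dtau = 2.0000
step 1:
  k1: at (x, y) = (1.000000, -0.500000), (dx/dtau, dy/dtau) = (-1.000000, 2.000000); Gamma_xxx = 0.447761, Gamma_xxy = 0.074627, Gamma_xyy = 0.895522, Gamma_yxx = -0.223881, Gamma_yxy = -0.037313, Gamma_yyy = -0.447761; k1 = (-1.000000, 2.000000, -3.731343, 1.865672)
  k2: at (x, y) = (0.975000, -0.450000), (dx/dtau, dy/dtau) = (-1.093284, 2.046642); Gamma_xxx = 0.469229, Gamma_xxy = 0.078205, Gamma_xyy = 0.938458, Gamma_yxx = -0.209731, Gamma_yxy = -0.034955, Gamma_yyy = -0.419462; k2 = (-1.093284, 2.046642, -4.141838, 1.851276)
  k3: at (x, y) = (0.972668, -0.448834), (dx/dtau, dy/dtau) = (-1.103546, 2.046282); Gamma_xxx = 0.469946, Gamma_xxy = 0.078324, Gamma_xyy = 0.939892, Gamma_yxx = -0.209770, Gamma_yxy = -0.034962, Gamma_yyy = -0.419540; k3 = (-1.103546, 2.046282, -4.154148, 1.854288)
  k4: at (x, y) = (0.944823, -0.397686), (dx/dtau, dy/dtau) = (-1.207707, 2.092714); Gamma_xxx = 0.492145, Gamma_xxy = 0.082024, Gamma_xyy = 0.984291, Gamma_yxx = -0.192774, Gamma_yxy = -0.032129, Gamma_yyy = -0.385548; k4 = (-1.207707, 2.092714, -4.613864, 1.807255)
  Y <- Y + (h/6)(k1 + 2k2 + 2k3 + k4): x = 0.9450, y = -0.3977, dx/dtau = -1.2078, dy/dtau = 2.0924
step 2:
  k1: at (x, y) = (0.944989, -0.397679), (dx/dtau, dy/dtau) = (-1.207810, 2.092367); Gamma_xxx = 0.492123, Gamma_xxy = 0.082020, Gamma_xyy = 0.984246, Gamma_yxx = -0.192733, Gamma_yxy = -0.032122, Gamma_yyy = -0.385465; k1 = (-1.207810, 2.092367, -4.612379, 1.806368)
  k2: at (x, y) = (0.914793, -0.345369), (dx/dtau, dy/dtau) = (-1.323119, 2.137526); Gamma_xxx = 0.514655, Gamma_xxy = 0.085776, Gamma_xyy = 1.029309, Gamma_yxx = -0.172362, Gamma_yxy = -0.028727, Gamma_yyy = -0.344723; k2 = (-1.323119, 2.137526, -5.118729, 1.714299)
  k3: at (x, y) = (0.911911, -0.344240), (dx/dtau, dy/dtau) = (-1.335778, 2.135225); Gamma_xxx = 0.515536, Gamma_xxy = 0.085923, Gamma_xyy = 1.031072, Gamma_yxx = -0.172375, Gamma_yxy = -0.028729, Gamma_yyy = -0.344751; k3 = (-1.335778, 2.135225, -5.130584, 1.715471)
  k4: at (x, y) = (0.878200, -0.290917), (dx/dtau, dy/dtau) = (-1.464339, 2.178141); Gamma_xxx = 0.538210, Gamma_xxy = 0.089702, Gamma_xyy = 1.076419, Gamma_yxx = -0.148364, Gamma_yxy = -0.024727, Gamma_yyy = -0.296729; k4 = (-1.464339, 2.178141, -5.688715, 1.568167)
  Y <- Y + (h/6)(k1 + 2k2 + 2k3 + k4): x = 0.8784, y = -0.2909, dx/dtau = -1.4645, dy/dtau = 2.1777
step 3:
  k1: at (x, y) = (0.878406, -0.290879), (dx/dtau, dy/dtau) = (-1.464474, 2.177651); Gamma_xxx = 0.538177, Gamma_xxy = 0.089696, Gamma_xyy = 1.076353, Gamma_yxx = -0.148297, Gamma_yxy = -0.024716, Gamma_yyy = -0.296594; k1 = (-1.464474, 2.177651, -5.686362, 1.566904)
  k2: at (x, y) = (0.841794, -0.236437), (dx/dtau, dy/dtau) = (-1.606633, 2.216824); Gamma_xxx = 0.560325, Gamma_xxy = 0.093387, Gamma_xyy = 1.120650, Gamma_yxx = -0.120041, Gamma_yxy = -0.020007, Gamma_yyy = -0.240082; k2 = (-1.606633, 2.216824, -6.288344, 1.347183)
  k3: at (x, y) = (0.838240, -0.235458), (dx/dtau, dy/dtau) = (-1.621683, 2.211331); Gamma_xxx = 0.561416, Gamma_xxy = 0.093569, Gamma_xyy = 1.122831, Gamma_yxx = -0.120043, Gamma_yxy = -0.020007, Gamma_yyy = -0.240086; k3 = (-1.621683, 2.211331, -6.295975, 1.346217)
  k4: at (x, y) = (0.797322, -0.180312), (dx/dtau, dy/dtau) = (-1.779273, 2.244962); Gamma_xxx = 0.582675, Gamma_xxy = 0.097113, Gamma_xyy = 1.165351, Gamma_yxx = -0.087458, Gamma_yxy = -0.014576, Gamma_yyy = -0.174915; k4 = (-1.779273, 2.244962, -6.942024, 1.041975)
  Y <- Y + (h/6)(k1 + 2k2 + 2k3 + k4): x = 0.7976, y = -0.1802, dx/dtau = -1.7794, dy/dtau = 2.2443

Answer: x = 0.7976, y = -0.1802, dx/dtau = -1.7794, dy/dtau = 2.2443


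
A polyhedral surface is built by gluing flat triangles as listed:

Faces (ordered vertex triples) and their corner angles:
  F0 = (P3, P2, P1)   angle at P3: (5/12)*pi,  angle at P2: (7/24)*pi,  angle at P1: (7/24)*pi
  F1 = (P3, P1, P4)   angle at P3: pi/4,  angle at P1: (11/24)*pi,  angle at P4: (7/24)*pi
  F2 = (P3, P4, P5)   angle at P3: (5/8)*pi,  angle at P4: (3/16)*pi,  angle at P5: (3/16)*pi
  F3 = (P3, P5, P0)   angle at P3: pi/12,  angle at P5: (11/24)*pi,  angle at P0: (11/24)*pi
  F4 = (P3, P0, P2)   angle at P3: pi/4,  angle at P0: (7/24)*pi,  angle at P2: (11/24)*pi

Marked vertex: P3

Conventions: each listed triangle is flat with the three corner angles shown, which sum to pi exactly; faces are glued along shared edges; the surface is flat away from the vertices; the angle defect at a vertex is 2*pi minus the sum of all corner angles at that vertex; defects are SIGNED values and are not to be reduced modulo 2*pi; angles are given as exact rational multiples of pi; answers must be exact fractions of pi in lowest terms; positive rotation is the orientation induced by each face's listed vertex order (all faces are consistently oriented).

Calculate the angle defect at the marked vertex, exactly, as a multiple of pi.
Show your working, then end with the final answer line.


Sum of corner angles at P3: (13/8)*pi
defect = 2*pi - (13/8)*pi

Answer: defect(P3) = (3/8)*pi


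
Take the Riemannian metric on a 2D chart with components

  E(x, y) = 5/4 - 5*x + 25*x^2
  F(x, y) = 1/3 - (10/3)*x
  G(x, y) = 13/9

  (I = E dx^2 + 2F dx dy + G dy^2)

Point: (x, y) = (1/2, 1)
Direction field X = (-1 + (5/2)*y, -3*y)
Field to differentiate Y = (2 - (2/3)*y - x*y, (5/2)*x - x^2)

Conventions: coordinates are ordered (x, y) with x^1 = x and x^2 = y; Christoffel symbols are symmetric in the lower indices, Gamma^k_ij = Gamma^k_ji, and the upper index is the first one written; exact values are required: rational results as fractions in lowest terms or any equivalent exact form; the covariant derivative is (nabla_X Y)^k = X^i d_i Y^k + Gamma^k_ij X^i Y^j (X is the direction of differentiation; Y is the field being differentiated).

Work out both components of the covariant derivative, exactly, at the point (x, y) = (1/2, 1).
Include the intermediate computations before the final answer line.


E = 5, F = -4/3, G = 13/9 at the point
E_x = 20, E_y = 0, F_x = -10/3, F_y = 0, G_x = 0, G_y = 0
EG - F^2 = 49/9;  g^inv = (9/49) * [[13/9, 4/3], [4/3, 5]]
first-kind symbols [ij,l] = (1/2)(d_i g_jl + d_j g_il - d_l g_ij): [xx,x] = E_x/2 = 10, [xx,y] = F_x - E_y/2 = -10/3, [xy,x] = E_y/2 = 0, [xy,y] = G_x/2 = 0, [yy,x] = F_y - G_x/2 = 0, [yy,y] = G_y/2 = 0
Gamma^x_ij = (G*[ij,x] - F*[ij,y])/(EG - F^2), Gamma^y_ij = (E*[ij,y] - F*[ij,x])/(EG - F^2)
Gamma_xxx = 90/49, Gamma_xxy = 0, Gamma_xyy = 0, Gamma_yxx = -30/49, Gamma_yxy = 0, Gamma_yyy = 0
X = (3/2, -3), Y = (5/6, 1) at the point

Answer: (nabla_X Y)^x = 421/98, (nabla_X Y)^y = 291/196


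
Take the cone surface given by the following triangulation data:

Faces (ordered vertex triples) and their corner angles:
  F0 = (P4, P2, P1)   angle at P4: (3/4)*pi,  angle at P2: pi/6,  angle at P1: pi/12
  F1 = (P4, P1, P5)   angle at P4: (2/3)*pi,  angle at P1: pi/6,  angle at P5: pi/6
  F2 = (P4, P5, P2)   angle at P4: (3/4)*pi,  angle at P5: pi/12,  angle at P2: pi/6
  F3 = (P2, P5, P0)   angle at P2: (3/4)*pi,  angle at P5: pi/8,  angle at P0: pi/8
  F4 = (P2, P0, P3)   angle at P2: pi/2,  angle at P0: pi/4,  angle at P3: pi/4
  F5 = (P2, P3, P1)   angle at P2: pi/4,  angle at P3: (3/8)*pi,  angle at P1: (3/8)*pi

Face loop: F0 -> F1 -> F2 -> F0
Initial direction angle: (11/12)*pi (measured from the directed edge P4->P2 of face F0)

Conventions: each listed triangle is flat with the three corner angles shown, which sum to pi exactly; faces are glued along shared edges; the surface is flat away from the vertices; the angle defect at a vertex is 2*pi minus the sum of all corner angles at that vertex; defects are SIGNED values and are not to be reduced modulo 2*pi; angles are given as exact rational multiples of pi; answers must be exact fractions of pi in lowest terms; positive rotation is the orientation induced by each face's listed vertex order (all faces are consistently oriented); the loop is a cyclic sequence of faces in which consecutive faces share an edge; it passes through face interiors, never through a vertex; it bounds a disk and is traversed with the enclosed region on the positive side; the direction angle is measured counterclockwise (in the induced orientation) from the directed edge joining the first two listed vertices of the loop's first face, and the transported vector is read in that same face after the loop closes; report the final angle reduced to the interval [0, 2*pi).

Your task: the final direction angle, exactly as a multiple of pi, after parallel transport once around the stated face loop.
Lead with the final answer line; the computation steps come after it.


Answer: final direction angle = (3/4)*pi

enclosed vertex P4: corner angles sum to (13/6)*pi, defect = 2*pi - (13/6)*pi = -pi/6
the rotation equals the total enclosed defect, so the final angle is initial + defects (mod 2*pi)
final angle = (11/12)*pi - pi/6 = (3/4)*pi (mod 2*pi)


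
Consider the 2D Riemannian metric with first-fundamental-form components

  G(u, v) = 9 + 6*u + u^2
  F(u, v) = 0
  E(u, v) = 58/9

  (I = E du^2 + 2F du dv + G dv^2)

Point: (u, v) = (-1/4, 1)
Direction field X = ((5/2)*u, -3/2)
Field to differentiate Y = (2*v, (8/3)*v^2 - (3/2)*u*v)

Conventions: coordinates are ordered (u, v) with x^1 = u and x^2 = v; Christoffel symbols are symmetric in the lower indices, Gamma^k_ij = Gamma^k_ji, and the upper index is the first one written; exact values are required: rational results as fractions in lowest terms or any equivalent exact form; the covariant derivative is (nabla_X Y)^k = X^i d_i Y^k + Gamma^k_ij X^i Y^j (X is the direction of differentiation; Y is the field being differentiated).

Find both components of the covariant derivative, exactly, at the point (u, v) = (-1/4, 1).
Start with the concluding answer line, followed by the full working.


Answer: (nabla_X Y)^u = -3909/3712, (nabla_X Y)^v = -4967/528

E = 58/9, F = 0, G = 121/16 at the point
E_u = 0, E_v = 0, F_u = 0, F_v = 0, G_u = 11/2, G_v = 0
EG - F^2 = 3509/72;  g^inv = (72/3509) * [[121/16, 0], [0, 58/9]]
first-kind symbols [ij,l] = (1/2)(d_i g_jl + d_j g_il - d_l g_ij): [uu,u] = E_u/2 = 0, [uu,v] = F_u - E_v/2 = 0, [uv,u] = E_v/2 = 0, [uv,v] = G_u/2 = 11/4, [vv,u] = F_v - G_u/2 = -11/4, [vv,v] = G_v/2 = 0
Gamma^u_ij = (G*[ij,u] - F*[ij,v])/(EG - F^2), Gamma^v_ij = (E*[ij,v] - F*[ij,u])/(EG - F^2)
Gamma_uuu = 0, Gamma_uuv = 0, Gamma_uvv = -99/232, Gamma_vuu = 0, Gamma_vuv = 4/11, Gamma_vvv = 0
X = (-5/8, -3/2), Y = (2, 73/24) at the point


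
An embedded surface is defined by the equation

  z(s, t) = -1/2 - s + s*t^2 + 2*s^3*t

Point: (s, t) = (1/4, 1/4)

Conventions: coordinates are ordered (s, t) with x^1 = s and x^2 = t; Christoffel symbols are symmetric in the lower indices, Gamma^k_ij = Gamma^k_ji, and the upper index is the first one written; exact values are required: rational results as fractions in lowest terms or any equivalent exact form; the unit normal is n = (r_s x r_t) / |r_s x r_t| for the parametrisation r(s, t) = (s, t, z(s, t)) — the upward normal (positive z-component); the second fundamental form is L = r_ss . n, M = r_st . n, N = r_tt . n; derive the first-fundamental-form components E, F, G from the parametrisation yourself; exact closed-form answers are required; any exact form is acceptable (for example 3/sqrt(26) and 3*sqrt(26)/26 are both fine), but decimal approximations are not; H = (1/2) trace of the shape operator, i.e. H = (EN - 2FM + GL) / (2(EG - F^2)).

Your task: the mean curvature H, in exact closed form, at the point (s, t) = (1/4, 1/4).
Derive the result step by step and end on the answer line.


z_s = -27/32, z_t = 5/32, z_ss = 3/4, z_st = 7/8, z_tt = 1/2
E = 1753/1024, F = -135/1024, G = 1049/1024; answer radicand W^2 = 889/512
unnormalised second-form numerators: l = 3/4, m = 7/8, n = 1/2; L = l/sqrt(889/512), and similarly M = m/sqrt(W^2), N = n/sqrt(W^2)
H = (E*n - 2*F*m + G*l) / (2*(EG - F^2)*sqrt(W^2)); E*n - 2*F*m + G*l = 3799/2048, EG - F^2 = 889/512, so H = (3799/7112)/sqrt(889/512)

Answer: H = 7598*sqrt(1778)/790321


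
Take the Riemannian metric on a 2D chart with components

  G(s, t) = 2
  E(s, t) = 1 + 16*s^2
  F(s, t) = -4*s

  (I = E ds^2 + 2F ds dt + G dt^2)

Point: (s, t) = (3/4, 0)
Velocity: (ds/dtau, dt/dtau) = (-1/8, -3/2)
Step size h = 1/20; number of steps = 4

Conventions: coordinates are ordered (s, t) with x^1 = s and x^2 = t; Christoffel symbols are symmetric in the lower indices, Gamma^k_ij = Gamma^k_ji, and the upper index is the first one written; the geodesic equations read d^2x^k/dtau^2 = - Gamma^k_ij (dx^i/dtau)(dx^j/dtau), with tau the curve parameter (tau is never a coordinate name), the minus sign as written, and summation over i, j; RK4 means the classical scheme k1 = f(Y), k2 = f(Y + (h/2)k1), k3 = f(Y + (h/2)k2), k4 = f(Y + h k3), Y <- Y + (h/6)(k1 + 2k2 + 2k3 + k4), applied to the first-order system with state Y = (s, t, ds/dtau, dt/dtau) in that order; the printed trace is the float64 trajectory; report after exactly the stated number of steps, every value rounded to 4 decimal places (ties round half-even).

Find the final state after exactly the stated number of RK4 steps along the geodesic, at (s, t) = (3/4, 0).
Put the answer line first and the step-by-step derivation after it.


Answer: s = 0.7247, t = -0.2999, ds/dtau = -0.1285, dt/dtau = -1.4988

f(Y) = (ds/dtau, dt/dtau, -Gamma^s_ij Y'^i Y'^j, -Gamma^t_ij Y'^i Y'^j) with the Gammas evaluated at the stage position; h = 0.050000; intermediate values shown to 6 dp
step 0: s = 0.7500, t = 0.0000, ds/dtau = -0.1250, dt/dtau = -1.5000
step 1:
  k1: at (s, t) = (0.750000, 0.000000), (ds/dtau, dt/dtau) = (-0.125000, -1.500000); Gamma_sss = 1.090909, Gamma_sst = 0.000000, Gamma_stt = 0.000000, Gamma_tss = -0.363636, Gamma_tst = 0.000000, Gamma_ttt = 0.000000; k1 = (-0.125000, -1.500000, -0.017045, 0.005682)
  k2: at (s, t) = (0.746875, -0.037500), (ds/dtau, dt/dtau) = (-0.125426, -1.499858); Gamma_sss = 1.093806, Gamma_sst = 0.000000, Gamma_stt = 0.000000, Gamma_tss = -0.366127, Gamma_tst = 0.000000, Gamma_ttt = 0.000000; k2 = (-0.125426, -1.499858, -0.017207, 0.005760)
  k3: at (s, t) = (0.746864, -0.037496), (ds/dtau, dt/dtau) = (-0.125430, -1.499856); Gamma_sss = 1.093816, Gamma_sst = 0.000000, Gamma_stt = 0.000000, Gamma_tss = -0.366136, Gamma_tst = 0.000000, Gamma_ttt = 0.000000; k3 = (-0.125430, -1.499856, -0.017209, 0.005760)
  k4: at (s, t) = (0.743728, -0.074993), (ds/dtau, dt/dtau) = (-0.125860, -1.499712); Gamma_sss = 1.096731, Gamma_sst = 0.000000, Gamma_stt = 0.000000, Gamma_tss = -0.368660, Gamma_tst = 0.000000, Gamma_ttt = 0.000000; k4 = (-0.125860, -1.499712, -0.017373, 0.005840)
  Y <- Y + (h/6)(k1 + 2k2 + 2k3 + k4): s = 0.7437, t = -0.0750, ds/dtau = -0.1259, dt/dtau = -1.4997
step 2:
  k1: at (s, t) = (0.743729, -0.074993), (ds/dtau, dt/dtau) = (-0.125860, -1.499712); Gamma_sss = 1.096731, Gamma_sst = 0.000000, Gamma_stt = 0.000000, Gamma_tss = -0.368660, Gamma_tst = 0.000000, Gamma_ttt = 0.000000; k1 = (-0.125860, -1.499712, -0.017373, 0.005840)
  k2: at (s, t) = (0.740582, -0.112486), (ds/dtau, dt/dtau) = (-0.126295, -1.499566); Gamma_sss = 1.099665, Gamma_sst = 0.000000, Gamma_stt = 0.000000, Gamma_tss = -0.371216, Gamma_tst = 0.000000, Gamma_ttt = 0.000000; k2 = (-0.126295, -1.499566, -0.017540, 0.005921)
  k3: at (s, t) = (0.740571, -0.112482), (ds/dtau, dt/dtau) = (-0.126299, -1.499564); Gamma_sss = 1.099675, Gamma_sst = 0.000000, Gamma_stt = 0.000000, Gamma_tss = -0.371225, Gamma_tst = 0.000000, Gamma_ttt = 0.000000; k3 = (-0.126299, -1.499564, -0.017541, 0.005922)
  k4: at (s, t) = (0.737414, -0.149971), (ds/dtau, dt/dtau) = (-0.126737, -1.499416); Gamma_sss = 1.102627, Gamma_sst = 0.000000, Gamma_stt = 0.000000, Gamma_tss = -0.373816, Gamma_tst = 0.000000, Gamma_ttt = 0.000000; k4 = (-0.126737, -1.499416, -0.017711, 0.006004)
  Y <- Y + (h/6)(k1 + 2k2 + 2k3 + k4): s = 0.7374, t = -0.1500, ds/dtau = -0.1267, dt/dtau = -1.4994
step 3:
  k1: at (s, t) = (0.737414, -0.149971), (ds/dtau, dt/dtau) = (-0.126737, -1.499416); Gamma_sss = 1.102627, Gamma_sst = 0.000000, Gamma_stt = 0.000000, Gamma_tss = -0.373816, Gamma_tst = 0.000000, Gamma_ttt = 0.000000; k1 = (-0.126737, -1.499416, -0.017711, 0.006004)
  k2: at (s, t) = (0.734245, -0.187456), (ds/dtau, dt/dtau) = (-0.127180, -1.499266); Gamma_sss = 1.105598, Gamma_sst = 0.000000, Gamma_stt = 0.000000, Gamma_tss = -0.376440, Gamma_tst = 0.000000, Gamma_ttt = 0.000000; k2 = (-0.127180, -1.499266, -0.017883, 0.006089)
  k3: at (s, t) = (0.734234, -0.187453), (ds/dtau, dt/dtau) = (-0.127185, -1.499264); Gamma_sss = 1.105608, Gamma_sst = 0.000000, Gamma_stt = 0.000000, Gamma_tss = -0.376449, Gamma_tst = 0.000000, Gamma_ttt = 0.000000; k3 = (-0.127185, -1.499264, -0.017884, 0.006089)
  k4: at (s, t) = (0.731054, -0.224934), (ds/dtau, dt/dtau) = (-0.127632, -1.499111); Gamma_sss = 1.108598, Gamma_sst = 0.000000, Gamma_stt = 0.000000, Gamma_tss = -0.379109, Gamma_tst = 0.000000, Gamma_ttt = 0.000000; k4 = (-0.127632, -1.499111, -0.018059, 0.006176)
  Y <- Y + (h/6)(k1 + 2k2 + 2k3 + k4): s = 0.7311, t = -0.2249, ds/dtau = -0.1276, dt/dtau = -1.4991
step 4:
  k1: at (s, t) = (0.731055, -0.224934), (ds/dtau, dt/dtau) = (-0.127632, -1.499111); Gamma_sss = 1.108598, Gamma_sst = 0.000000, Gamma_stt = 0.000000, Gamma_tss = -0.379109, Gamma_tst = 0.000000, Gamma_ttt = 0.000000; k1 = (-0.127632, -1.499111, -0.018059, 0.006176)
  k2: at (s, t) = (0.727864, -0.262412), (ds/dtau, dt/dtau) = (-0.128083, -1.498957); Gamma_sss = 1.111606, Gamma_sst = 0.000000, Gamma_stt = 0.000000, Gamma_tss = -0.381804, Gamma_tst = 0.000000, Gamma_ttt = 0.000000; k2 = (-0.128083, -1.498957, -0.018236, 0.006264)
  k3: at (s, t) = (0.727852, -0.262408), (ds/dtau, dt/dtau) = (-0.128088, -1.498955); Gamma_sss = 1.111617, Gamma_sst = 0.000000, Gamma_stt = 0.000000, Gamma_tss = -0.381814, Gamma_tst = 0.000000, Gamma_ttt = 0.000000; k3 = (-0.128088, -1.498955, -0.018238, 0.006264)
  k4: at (s, t) = (0.724650, -0.299882), (ds/dtau, dt/dtau) = (-0.128544, -1.498798); Gamma_sss = 1.114644, Gamma_sst = 0.000000, Gamma_stt = 0.000000, Gamma_tss = -0.384546, Gamma_tst = 0.000000, Gamma_ttt = 0.000000; k4 = (-0.128544, -1.498798, -0.018418, 0.006354)
  Y <- Y + (h/6)(k1 + 2k2 + 2k3 + k4): s = 0.7247, t = -0.2999, ds/dtau = -0.1285, dt/dtau = -1.4988


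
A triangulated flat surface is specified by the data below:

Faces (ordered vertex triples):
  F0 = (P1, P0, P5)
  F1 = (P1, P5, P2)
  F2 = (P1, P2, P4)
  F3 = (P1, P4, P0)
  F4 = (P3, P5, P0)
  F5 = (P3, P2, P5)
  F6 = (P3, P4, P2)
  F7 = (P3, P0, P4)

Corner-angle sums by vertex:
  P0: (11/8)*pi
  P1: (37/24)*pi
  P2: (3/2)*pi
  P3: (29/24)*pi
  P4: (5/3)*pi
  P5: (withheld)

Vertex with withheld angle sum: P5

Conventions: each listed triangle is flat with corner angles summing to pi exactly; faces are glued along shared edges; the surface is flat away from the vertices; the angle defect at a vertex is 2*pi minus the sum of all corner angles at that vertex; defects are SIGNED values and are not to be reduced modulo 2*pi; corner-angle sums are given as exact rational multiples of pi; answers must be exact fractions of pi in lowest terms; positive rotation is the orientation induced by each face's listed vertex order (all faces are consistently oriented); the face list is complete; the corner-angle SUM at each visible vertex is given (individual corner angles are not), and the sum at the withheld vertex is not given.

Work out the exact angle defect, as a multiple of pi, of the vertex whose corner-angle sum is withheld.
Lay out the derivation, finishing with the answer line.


V = 6, E = 12, F = 8; chi = V - E + F = 2
Gauss-Bonnet: total defect = 2*pi*chi = 4*pi; visible defects sum to (65/24)*pi

Answer: defect(P5) = (31/24)*pi


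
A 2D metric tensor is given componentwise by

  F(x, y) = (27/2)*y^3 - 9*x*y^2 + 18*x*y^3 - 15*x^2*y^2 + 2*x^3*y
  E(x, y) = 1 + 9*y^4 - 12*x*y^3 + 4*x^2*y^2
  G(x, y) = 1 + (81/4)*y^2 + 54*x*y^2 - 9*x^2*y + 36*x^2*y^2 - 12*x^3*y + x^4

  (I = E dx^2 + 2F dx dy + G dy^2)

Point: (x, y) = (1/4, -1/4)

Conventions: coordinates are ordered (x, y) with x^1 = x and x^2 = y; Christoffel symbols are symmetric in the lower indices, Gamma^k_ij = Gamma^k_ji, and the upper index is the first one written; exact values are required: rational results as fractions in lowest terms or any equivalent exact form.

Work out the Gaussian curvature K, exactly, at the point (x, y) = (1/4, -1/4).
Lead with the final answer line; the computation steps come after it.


Answer: K = -16384/205209

E = 281/256, F = -125/256, G = 881/256, EG - F^2 = 453/128 at the point
E_x = 5/16, E_y = -5/4, F_x = -45/32, F_y = 5, G_x = 25/4, G_y = -75/4
E_yy = 47/4, F_xy = 12, G_xx = 57/4
Evaluate Brioschi's two determinant matrices M1, M2 and divide by (EG - F^2)^2.
M1 = [[-E_yy/2 + F_xy - G_xx/2, E_x/2, F_x - E_y/2], [F_y - G_x/2, E, F], [G_y/2, F, G]] = [[-1, 5/32, -25/32], [15/8, 281/256, -125/256], [-75/8, -125/256, 881/256]]; det M1 = -357/32
M2 = [[0, E_y/2, G_x/2], [E_y/2, E, F], [G_x/2, F, G]] = [[0, -5/8, 25/8], [-5/8, 281/256, -125/256], [25/8, -125/256, 881/256]]; det M2 = -325/32
det M1 - det M2 = -1; K = -1 / (453/128)^2 = -16384/205209


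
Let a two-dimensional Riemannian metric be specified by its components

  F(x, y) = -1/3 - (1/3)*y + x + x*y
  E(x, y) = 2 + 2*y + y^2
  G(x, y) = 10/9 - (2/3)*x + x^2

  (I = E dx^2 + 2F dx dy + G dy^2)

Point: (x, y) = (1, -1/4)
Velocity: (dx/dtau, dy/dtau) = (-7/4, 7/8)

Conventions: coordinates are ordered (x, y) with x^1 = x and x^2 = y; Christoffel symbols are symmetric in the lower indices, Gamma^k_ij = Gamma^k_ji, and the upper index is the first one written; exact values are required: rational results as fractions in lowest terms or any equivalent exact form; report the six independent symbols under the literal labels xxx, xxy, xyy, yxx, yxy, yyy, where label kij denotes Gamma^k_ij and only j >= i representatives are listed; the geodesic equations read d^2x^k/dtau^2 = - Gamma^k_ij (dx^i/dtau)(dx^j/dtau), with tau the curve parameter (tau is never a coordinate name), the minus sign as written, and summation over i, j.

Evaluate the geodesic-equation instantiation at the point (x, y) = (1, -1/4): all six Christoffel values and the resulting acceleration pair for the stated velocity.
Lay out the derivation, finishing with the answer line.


E = 25/16, F = 1/2, G = 13/9 at the point
E_x = 0, E_y = 3/2, F_x = 3/4, F_y = 2/3, G_x = 4/3, G_y = 0
EG - F^2 = 289/144;  g^inv = (144/289) * [[13/9, -1/2], [-1/2, 25/16]]
first-kind symbols [ij,l] = (1/2)(d_i g_jl + d_j g_il - d_l g_ij): [xx,x] = E_x/2 = 0, [xx,y] = F_x - E_y/2 = 0, [xy,x] = E_y/2 = 3/4, [xy,y] = G_x/2 = 2/3, [yy,x] = F_y - G_x/2 = 0, [yy,y] = G_y/2 = 0
Gamma^x_ij = (G*[ij,x] - F*[ij,y])/(EG - F^2), Gamma^y_ij = (E*[ij,y] - F*[ij,x])/(EG - F^2)
Gamma_xxx = 0, Gamma_xxy = 108/289, Gamma_xyy = 0, Gamma_yxx = 0, Gamma_yxy = 96/289, Gamma_yyy = 0
d^2x/dtau^2 = -(Gamma_xxx*(-7/4)^2 + 2*Gamma_xxy*(-7/4)*(7/8) + Gamma_xyy*(7/8)^2) = 1323/1156
d^2y/dtau^2 = -(Gamma_yxx*(-7/4)^2 + 2*Gamma_yxy*(-7/4)*(7/8) + Gamma_yyy*(7/8)^2) = 294/289

Answer: Gamma_xxx = 0, Gamma_xxy = 108/289, Gamma_xyy = 0, Gamma_yxx = 0, Gamma_yxy = 96/289, Gamma_yyy = 0; accelerations (d^2x/dtau^2, d^2y/dtau^2) = (1323/1156, 294/289)


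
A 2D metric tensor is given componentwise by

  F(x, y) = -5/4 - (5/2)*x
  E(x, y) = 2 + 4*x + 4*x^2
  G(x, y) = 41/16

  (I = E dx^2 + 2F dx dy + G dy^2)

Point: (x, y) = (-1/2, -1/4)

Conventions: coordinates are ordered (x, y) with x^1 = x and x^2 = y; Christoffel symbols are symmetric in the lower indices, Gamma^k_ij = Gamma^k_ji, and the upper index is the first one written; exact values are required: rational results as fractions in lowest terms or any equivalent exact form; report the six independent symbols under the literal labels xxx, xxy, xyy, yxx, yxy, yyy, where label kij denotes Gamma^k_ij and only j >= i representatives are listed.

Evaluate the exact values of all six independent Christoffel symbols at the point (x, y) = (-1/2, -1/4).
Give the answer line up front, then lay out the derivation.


Answer: Gamma_xxx = 0, Gamma_xxy = 0, Gamma_xyy = 0, Gamma_yxx = -40/41, Gamma_yxy = 0, Gamma_yyy = 0

E = 1, F = 0, G = 41/16 at the point
E_x = 0, E_y = 0, F_x = -5/2, F_y = 0, G_x = 0, G_y = 0
EG - F^2 = 41/16;  g^inv = (16/41) * [[41/16, 0], [0, 1]]
first-kind symbols [ij,l] = (1/2)(d_i g_jl + d_j g_il - d_l g_ij): [xx,x] = E_x/2 = 0, [xx,y] = F_x - E_y/2 = -5/2, [xy,x] = E_y/2 = 0, [xy,y] = G_x/2 = 0, [yy,x] = F_y - G_x/2 = 0, [yy,y] = G_y/2 = 0
Gamma^x_ij = (G*[ij,x] - F*[ij,y])/(EG - F^2), Gamma^y_ij = (E*[ij,y] - F*[ij,x])/(EG - F^2)


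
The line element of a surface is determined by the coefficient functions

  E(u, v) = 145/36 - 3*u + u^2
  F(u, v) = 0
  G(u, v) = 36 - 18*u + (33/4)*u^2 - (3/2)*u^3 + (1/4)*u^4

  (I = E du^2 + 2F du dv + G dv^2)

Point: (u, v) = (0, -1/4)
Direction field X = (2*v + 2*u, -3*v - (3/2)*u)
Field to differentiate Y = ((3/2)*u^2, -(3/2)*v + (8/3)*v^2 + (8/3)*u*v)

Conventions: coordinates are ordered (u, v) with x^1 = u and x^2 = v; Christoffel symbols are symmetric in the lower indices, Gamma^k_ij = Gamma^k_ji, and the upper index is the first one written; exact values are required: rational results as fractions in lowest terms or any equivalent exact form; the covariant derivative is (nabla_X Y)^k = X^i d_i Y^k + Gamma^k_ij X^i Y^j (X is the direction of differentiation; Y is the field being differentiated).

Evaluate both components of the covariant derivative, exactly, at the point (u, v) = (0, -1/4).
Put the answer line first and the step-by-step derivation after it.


Answer: (nabla_X Y)^u = 1053/1160, (nabla_X Y)^v = -331/192

E = 145/36, F = 0, G = 36 at the point
E_u = -3, E_v = 0, F_u = 0, F_v = 0, G_u = -18, G_v = 0
EG - F^2 = 145;  g^inv = (1/145) * [[36, 0], [0, 145/36]]
first-kind symbols [ij,l] = (1/2)(d_i g_jl + d_j g_il - d_l g_ij): [uu,u] = E_u/2 = -3/2, [uu,v] = F_u - E_v/2 = 0, [uv,u] = E_v/2 = 0, [uv,v] = G_u/2 = -9, [vv,u] = F_v - G_u/2 = 9, [vv,v] = G_v/2 = 0
Gamma^u_ij = (G*[ij,u] - F*[ij,v])/(EG - F^2), Gamma^v_ij = (E*[ij,v] - F*[ij,u])/(EG - F^2)
Gamma_uuu = -54/145, Gamma_uuv = 0, Gamma_uvv = 324/145, Gamma_vuu = 0, Gamma_vuv = -1/4, Gamma_vvv = 0
X = (-1/2, 3/4), Y = (0, 13/24) at the point


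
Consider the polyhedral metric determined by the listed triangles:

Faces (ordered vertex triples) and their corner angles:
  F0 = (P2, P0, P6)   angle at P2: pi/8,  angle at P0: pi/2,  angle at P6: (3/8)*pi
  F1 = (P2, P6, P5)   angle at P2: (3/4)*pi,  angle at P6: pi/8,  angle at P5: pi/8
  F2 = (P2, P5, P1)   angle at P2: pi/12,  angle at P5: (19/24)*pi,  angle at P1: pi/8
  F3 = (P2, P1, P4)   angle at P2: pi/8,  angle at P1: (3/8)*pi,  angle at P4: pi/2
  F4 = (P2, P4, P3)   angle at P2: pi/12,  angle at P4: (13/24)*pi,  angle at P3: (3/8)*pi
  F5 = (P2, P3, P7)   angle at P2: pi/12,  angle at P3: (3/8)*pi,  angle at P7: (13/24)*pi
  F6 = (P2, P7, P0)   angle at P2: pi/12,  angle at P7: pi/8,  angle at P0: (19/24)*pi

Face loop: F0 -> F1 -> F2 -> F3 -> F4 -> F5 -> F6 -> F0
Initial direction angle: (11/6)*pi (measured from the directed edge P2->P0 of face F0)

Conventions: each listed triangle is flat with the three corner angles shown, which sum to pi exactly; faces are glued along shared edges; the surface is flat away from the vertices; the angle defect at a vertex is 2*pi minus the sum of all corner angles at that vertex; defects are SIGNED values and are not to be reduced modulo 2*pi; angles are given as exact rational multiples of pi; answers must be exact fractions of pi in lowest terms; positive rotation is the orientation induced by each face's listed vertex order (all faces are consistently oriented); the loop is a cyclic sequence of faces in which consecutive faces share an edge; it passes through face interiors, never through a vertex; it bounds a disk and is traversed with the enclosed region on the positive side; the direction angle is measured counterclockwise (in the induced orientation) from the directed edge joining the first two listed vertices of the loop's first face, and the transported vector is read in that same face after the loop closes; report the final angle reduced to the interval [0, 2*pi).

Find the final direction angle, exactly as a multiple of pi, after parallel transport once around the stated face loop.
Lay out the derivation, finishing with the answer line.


enclosed vertex P2: corner angles sum to (4/3)*pi, defect = 2*pi - (4/3)*pi = (2/3)*pi
by Gauss-Bonnet the loop rotates the vector by the enclosed defect sum (positive orientation, mod 2*pi)
final angle = (11/6)*pi + (2/3)*pi = pi/2 (mod 2*pi)

Answer: final direction angle = pi/2


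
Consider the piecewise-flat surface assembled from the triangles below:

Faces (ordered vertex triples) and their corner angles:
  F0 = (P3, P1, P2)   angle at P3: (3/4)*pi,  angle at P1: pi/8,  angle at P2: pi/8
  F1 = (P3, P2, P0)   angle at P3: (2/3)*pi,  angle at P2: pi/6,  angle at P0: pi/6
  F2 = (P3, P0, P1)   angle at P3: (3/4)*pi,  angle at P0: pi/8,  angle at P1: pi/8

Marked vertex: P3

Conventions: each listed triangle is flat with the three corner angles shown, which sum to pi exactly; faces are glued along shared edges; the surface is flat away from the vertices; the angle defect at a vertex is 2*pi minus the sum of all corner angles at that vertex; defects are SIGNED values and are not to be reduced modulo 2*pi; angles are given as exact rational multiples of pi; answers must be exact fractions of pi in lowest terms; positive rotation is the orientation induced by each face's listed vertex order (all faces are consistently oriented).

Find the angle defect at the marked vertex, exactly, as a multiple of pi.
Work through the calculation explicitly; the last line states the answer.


Sum of corner angles at P3: (13/6)*pi
defect = 2*pi - (13/6)*pi

Answer: defect(P3) = -pi/6


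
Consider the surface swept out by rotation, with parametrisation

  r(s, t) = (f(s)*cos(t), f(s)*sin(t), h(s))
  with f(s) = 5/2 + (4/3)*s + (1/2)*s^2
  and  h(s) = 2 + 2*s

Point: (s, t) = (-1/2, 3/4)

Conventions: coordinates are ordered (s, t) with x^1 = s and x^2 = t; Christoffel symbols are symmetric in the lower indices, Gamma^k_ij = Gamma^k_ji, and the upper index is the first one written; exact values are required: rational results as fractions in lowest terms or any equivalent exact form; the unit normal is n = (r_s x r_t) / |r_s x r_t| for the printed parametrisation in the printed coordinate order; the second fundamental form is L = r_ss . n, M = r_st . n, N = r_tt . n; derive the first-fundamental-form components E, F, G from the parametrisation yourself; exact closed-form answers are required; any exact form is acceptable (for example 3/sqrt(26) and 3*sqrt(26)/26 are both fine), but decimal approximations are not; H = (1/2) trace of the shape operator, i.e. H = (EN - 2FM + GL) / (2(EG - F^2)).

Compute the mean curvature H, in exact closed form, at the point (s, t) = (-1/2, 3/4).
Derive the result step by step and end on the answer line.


f = 47/24, f' = 5/6, f'' = 1, h' = 2, h'' = 0
E = 169/36, F = 0, G = 2209/576; answer radicand W^2 = 169/36
unnormalised second-form numerators: l = -2, m = 0, n = 47/12; L = l/sqrt(169/36), and similarly M = m/sqrt(W^2), N = n/sqrt(W^2)
H = (E*n - 2*F*m + G*l) / (2*(EG - F^2)*sqrt(W^2)); E*n - 2*F*m + G*l = 9259/864, EG - F^2 = 373321/20736, so H = (2364/7943)/sqrt(169/36)

Answer: H = 14184/103259


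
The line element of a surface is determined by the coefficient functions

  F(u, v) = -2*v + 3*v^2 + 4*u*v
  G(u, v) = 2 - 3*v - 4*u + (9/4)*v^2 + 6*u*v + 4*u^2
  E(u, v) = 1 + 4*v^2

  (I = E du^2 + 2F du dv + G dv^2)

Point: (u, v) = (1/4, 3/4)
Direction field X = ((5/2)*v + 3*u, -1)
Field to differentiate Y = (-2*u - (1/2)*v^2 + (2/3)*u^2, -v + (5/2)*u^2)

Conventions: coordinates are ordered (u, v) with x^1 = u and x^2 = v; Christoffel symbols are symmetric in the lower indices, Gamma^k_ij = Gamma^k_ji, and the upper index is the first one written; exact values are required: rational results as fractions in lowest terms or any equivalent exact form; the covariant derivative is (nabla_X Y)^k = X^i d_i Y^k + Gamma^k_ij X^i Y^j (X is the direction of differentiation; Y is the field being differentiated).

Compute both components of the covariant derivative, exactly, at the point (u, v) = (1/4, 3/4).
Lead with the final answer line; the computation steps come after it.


Answer: (nabla_X Y)^u = -7331/1864, (nabla_X Y)^v = 92893/22368

E = 13/4, F = 15/16, G = 89/64 at the point
E_u = 0, E_v = 6, F_u = 3, F_v = 7/2, G_u = 5/2, G_v = 15/8
EG - F^2 = 233/64;  g^inv = (64/233) * [[89/64, -15/16], [-15/16, 13/4]]
first-kind symbols [ij,l] = (1/2)(d_i g_jl + d_j g_il - d_l g_ij): [uu,u] = E_u/2 = 0, [uu,v] = F_u - E_v/2 = 0, [uv,u] = E_v/2 = 3, [uv,v] = G_u/2 = 5/4, [vv,u] = F_v - G_u/2 = 9/4, [vv,v] = G_v/2 = 15/16
Gamma^u_ij = (G*[ij,u] - F*[ij,v])/(EG - F^2), Gamma^v_ij = (E*[ij,v] - F*[ij,u])/(EG - F^2)
Gamma_uuu = 0, Gamma_uuv = 192/233, Gamma_uvv = 144/233, Gamma_vuu = 0, Gamma_vuv = 80/233, Gamma_vvv = 60/233
X = (21/8, -1), Y = (-71/96, -19/32) at the point


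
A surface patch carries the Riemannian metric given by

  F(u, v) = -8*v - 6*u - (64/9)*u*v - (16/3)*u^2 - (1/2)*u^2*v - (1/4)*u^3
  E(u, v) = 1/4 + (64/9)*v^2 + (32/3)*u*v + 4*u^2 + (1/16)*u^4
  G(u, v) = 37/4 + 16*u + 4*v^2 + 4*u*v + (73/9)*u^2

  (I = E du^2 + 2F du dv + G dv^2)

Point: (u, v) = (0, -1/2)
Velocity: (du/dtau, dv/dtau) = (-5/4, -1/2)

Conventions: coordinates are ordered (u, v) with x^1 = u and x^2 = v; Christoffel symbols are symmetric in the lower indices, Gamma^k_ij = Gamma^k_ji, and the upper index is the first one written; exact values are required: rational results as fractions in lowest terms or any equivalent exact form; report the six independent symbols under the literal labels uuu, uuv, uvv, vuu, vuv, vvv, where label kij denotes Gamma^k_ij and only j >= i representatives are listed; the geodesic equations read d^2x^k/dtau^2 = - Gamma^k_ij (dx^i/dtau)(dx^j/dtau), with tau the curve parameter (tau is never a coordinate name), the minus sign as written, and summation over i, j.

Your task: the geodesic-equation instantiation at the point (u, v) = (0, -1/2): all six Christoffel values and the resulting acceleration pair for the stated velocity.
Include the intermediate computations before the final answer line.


E = 73/36, F = 4, G = 41/4 at the point
E_u = -16/3, E_v = -64/9, F_u = -22/9, F_v = -8, G_u = 14, G_v = -4
EG - F^2 = 689/144;  g^inv = (144/689) * [[41/4, -4], [-4, 73/36]]
first-kind symbols [ij,l] = (1/2)(d_i g_jl + d_j g_il - d_l g_ij): [uu,u] = E_u/2 = -8/3, [uu,v] = F_u - E_v/2 = 10/9, [uv,u] = E_v/2 = -32/9, [uv,v] = G_u/2 = 7, [vv,u] = F_v - G_u/2 = -15, [vv,v] = G_v/2 = -2
Gamma^u_ij = (G*[ij,u] - F*[ij,v])/(EG - F^2), Gamma^v_ij = (E*[ij,v] - F*[ij,u])/(EG - F^2)
Gamma_uuu = -352/53, Gamma_uuv = -9280/689, Gamma_uvv = -396/13, Gamma_vuu = 1288/477, Gamma_vuv = 4092/689, Gamma_vvv = 152/13
d^2u/dtau^2 = -(Gamma_uuu*(-5/4)^2 + 2*Gamma_uuv*(-5/4)*(-1/2) + Gamma_uvv*(-1/2)^2) = 23997/689
d^2v/dtau^2 = -(Gamma_vuu*(-5/4)^2 + 2*Gamma_vuv*(-5/4)*(-1/2) + Gamma_vvv*(-1/2)^2) = -180647/12402

Answer: Gamma_uuu = -352/53, Gamma_uuv = -9280/689, Gamma_uvv = -396/13, Gamma_vuu = 1288/477, Gamma_vuv = 4092/689, Gamma_vvv = 152/13; accelerations (d^2u/dtau^2, d^2v/dtau^2) = (23997/689, -180647/12402)
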